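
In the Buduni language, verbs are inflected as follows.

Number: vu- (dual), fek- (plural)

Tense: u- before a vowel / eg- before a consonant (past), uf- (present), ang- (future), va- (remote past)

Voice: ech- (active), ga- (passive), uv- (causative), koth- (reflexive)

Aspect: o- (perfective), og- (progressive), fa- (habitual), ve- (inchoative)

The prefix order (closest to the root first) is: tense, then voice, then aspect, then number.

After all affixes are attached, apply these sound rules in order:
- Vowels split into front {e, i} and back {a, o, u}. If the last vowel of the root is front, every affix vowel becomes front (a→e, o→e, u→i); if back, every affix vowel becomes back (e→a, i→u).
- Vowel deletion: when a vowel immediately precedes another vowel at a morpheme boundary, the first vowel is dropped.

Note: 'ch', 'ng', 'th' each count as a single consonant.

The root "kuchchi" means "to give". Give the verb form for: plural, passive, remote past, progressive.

fekeggevekuchchi

Attach tense remote past va- → vakuchchi.
Attach voice passive ga- → gavakuchchi.
Attach aspect progressive og- → oggavakuchchi.
Attach number plural fek- → fekoggavakuchchi.
Apply vowel harmony: fekoggavakuchchi → fekeggevekuchchi.
Vowel deletion: no change.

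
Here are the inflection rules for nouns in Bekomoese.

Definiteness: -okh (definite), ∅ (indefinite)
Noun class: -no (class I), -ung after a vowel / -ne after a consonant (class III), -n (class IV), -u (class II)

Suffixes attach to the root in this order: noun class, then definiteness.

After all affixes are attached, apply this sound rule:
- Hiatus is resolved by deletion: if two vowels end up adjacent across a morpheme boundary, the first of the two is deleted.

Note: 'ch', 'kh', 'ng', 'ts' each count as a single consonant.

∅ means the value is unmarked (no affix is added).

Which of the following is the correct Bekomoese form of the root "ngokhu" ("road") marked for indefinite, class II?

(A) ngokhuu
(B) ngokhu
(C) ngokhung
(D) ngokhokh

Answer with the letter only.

Attach noun class class II -u → ngokhuu.
definiteness = indefinite: zero marking, form stays ngokhuu.
Apply vowel deletion: ngokhuu → ngokhu.
So the correct form is ngokhu, option (B).
(A) ngokhuu is wrong: it fails to apply the sound rule(s).
(D) ngokhokh is wrong: it uses definite instead of indefinite for definiteness.
(C) ngokhung is wrong: it uses class III instead of class II for noun class.

B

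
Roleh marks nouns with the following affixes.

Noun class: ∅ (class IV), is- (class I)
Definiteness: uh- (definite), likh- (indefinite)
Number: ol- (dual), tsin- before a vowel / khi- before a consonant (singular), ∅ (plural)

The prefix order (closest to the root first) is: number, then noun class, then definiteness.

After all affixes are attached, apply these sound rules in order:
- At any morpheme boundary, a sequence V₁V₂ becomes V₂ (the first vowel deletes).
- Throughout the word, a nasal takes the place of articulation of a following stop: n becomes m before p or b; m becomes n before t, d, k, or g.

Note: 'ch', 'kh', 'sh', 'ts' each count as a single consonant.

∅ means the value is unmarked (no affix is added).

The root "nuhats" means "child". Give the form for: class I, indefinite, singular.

Attach number singular khi- (before consonant 'n') → khinuhats.
Attach noun class class I is- → iskhinuhats.
Attach definiteness indefinite likh- → likhiskhinuhats.
Vowel deletion: no change.
Nasal assimilation: no change.

likhiskhinuhats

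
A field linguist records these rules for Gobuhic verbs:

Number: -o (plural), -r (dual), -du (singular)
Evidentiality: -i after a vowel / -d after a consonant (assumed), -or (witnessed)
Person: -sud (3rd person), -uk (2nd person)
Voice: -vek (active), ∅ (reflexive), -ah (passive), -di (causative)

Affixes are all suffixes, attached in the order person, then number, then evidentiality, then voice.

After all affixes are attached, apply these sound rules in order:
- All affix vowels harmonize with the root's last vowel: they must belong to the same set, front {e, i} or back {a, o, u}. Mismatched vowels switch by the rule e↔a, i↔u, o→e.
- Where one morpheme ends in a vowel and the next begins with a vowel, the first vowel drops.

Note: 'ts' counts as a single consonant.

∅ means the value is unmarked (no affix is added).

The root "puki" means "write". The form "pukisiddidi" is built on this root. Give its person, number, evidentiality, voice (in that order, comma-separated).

3rd person, singular, assumed, causative

Segment: puki-sud-du-i-di.
person: -sud → 3rd person.
number: -du → singular.
evidentiality: -i/d → assumed.
voice: -di → causative.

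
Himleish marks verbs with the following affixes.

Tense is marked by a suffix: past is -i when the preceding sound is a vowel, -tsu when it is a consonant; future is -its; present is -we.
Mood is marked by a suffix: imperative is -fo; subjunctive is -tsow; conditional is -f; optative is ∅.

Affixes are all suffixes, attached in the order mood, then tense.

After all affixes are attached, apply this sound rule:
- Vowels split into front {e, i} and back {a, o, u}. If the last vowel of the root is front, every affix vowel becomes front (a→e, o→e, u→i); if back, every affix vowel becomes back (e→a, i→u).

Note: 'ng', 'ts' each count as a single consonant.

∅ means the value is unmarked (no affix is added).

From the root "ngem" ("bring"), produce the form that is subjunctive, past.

ngemtsewtsi

Attach mood subjunctive -tsow → ngemtsow.
Attach tense past -tsu (after consonant 'w') → ngemtsowtsu.
Apply vowel harmony: ngemtsowtsu → ngemtsewtsi.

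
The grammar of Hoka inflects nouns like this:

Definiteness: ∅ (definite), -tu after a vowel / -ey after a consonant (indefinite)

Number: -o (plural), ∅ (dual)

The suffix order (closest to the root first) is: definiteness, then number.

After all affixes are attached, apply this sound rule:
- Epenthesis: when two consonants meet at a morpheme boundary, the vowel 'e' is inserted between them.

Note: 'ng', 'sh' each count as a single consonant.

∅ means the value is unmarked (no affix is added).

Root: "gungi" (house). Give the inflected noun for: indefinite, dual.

gungitu

Attach definiteness indefinite -tu (after vowel 'i') → gungitu.
number = dual: zero marking, form stays gungitu.
Epenthesis: no change.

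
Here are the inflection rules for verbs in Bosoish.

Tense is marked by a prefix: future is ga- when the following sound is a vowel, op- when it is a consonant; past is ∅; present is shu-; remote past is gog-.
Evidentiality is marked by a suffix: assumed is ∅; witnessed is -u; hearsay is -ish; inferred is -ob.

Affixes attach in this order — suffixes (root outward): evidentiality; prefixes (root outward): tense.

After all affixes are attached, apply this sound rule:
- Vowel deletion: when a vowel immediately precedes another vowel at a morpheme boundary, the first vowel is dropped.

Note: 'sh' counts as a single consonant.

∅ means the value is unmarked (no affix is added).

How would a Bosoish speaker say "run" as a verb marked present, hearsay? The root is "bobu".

shubobish

Attach evidentiality hearsay -ish → bobuish.
Attach tense present shu- → shubobuish.
Apply vowel deletion: shubobuish → shubobish.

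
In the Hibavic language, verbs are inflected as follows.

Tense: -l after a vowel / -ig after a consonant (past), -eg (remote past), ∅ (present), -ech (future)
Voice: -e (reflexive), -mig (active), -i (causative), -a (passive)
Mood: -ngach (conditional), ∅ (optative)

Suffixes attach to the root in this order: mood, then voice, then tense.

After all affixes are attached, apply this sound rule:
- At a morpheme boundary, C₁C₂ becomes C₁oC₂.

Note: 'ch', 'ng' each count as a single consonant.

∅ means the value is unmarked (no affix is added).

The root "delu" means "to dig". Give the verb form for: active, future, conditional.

delungachomigech

Attach mood conditional -ngach → delungach.
Attach voice active -mig → delungachmig.
Attach tense future -ech → delungachmigech.
Apply epenthesis: delungachmigech → delungachomigech.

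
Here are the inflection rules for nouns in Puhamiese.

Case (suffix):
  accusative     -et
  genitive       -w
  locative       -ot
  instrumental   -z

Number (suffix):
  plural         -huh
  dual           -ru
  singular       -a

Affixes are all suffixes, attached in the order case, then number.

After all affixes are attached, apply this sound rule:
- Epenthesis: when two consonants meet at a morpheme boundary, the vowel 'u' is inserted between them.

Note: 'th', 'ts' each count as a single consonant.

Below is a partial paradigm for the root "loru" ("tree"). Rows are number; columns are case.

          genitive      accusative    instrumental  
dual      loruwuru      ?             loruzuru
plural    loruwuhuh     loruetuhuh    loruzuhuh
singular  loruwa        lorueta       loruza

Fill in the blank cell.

lorueturu

Attach case accusative -et → loruet.
Attach number dual -ru → loruetru.
Apply epenthesis: loruetru → lorueturu.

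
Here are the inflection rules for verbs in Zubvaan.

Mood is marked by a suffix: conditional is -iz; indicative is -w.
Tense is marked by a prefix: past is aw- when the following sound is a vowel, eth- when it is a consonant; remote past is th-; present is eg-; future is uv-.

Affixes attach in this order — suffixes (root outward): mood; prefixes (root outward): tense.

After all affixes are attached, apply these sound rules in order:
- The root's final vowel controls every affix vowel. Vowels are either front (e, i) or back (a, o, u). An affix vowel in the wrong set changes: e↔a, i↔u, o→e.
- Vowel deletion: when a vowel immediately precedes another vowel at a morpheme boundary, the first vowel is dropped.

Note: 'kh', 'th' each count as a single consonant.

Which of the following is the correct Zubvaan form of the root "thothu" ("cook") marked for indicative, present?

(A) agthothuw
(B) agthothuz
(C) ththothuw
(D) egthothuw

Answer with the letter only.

A

Attach tense present eg- → egthothu.
Attach mood indicative -w → egthothuw.
Apply vowel harmony: egthothuw → agthothuw.
Vowel deletion: no change.
So the correct form is agthothuw, option (A).
(B) agthothuz is wrong: it uses conditional instead of indicative for mood.
(C) ththothuw is wrong: it uses remote past instead of present for tense.
(D) egthothuw is wrong: it fails to apply the sound rule(s).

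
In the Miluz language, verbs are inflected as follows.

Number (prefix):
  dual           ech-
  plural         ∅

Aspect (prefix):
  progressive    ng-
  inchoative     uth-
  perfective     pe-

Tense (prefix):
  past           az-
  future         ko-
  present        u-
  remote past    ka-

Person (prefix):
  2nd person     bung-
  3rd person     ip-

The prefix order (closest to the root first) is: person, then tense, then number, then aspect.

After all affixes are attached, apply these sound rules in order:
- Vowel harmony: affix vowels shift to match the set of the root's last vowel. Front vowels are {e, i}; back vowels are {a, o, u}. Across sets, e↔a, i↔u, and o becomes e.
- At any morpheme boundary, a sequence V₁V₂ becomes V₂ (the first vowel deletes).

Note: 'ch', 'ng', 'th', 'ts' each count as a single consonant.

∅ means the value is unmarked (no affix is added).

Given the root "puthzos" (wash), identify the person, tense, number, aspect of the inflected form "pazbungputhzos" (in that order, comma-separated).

2nd person, past, plural, perfective

Segment: pe-az-bung-puthzos.
person: bung- → 2nd person.
tense: az- → past.
number: ∅ → plural.
aspect: pe- → perfective.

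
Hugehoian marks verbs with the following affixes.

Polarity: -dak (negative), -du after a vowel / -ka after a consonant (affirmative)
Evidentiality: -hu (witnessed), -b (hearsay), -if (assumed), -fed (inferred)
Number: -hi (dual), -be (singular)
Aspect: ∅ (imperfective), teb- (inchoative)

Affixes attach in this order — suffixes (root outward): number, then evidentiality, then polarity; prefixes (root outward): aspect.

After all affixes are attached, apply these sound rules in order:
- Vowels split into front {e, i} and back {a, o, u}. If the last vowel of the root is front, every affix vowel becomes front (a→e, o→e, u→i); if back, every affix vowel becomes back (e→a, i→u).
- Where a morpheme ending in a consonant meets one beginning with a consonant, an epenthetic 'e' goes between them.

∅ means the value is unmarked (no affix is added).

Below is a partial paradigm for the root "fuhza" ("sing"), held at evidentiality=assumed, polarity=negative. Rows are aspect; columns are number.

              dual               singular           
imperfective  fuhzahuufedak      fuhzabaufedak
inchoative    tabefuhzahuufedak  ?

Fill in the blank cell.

tabefuhzabaufedak

Attach aspect inchoative teb- → tebfuhza.
Attach number singular -be → tebfuhzabe.
Attach evidentiality assumed -if → tebfuhzabeif.
Attach polarity negative -dak → tebfuhzabeifdak.
Apply vowel harmony: tebfuhzabeifdak → tabfuhzabaufdak.
Apply epenthesis: tabfuhzabaufdak → tabefuhzabaufedak.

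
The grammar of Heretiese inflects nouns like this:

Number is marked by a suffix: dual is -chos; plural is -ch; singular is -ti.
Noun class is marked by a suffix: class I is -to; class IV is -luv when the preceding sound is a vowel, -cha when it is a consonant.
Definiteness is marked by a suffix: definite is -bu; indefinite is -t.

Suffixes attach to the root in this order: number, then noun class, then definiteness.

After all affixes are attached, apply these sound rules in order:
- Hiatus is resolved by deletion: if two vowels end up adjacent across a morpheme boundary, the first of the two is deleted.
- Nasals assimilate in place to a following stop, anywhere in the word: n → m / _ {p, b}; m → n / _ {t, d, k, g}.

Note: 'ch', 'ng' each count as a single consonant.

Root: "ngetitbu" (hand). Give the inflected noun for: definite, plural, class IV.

Attach number plural -ch → ngetitbuch.
Attach noun class class IV -cha (after consonant 'ch') → ngetitbuchcha.
Attach definiteness definite -bu → ngetitbuchchabu.
Vowel deletion: no change.
Nasal assimilation: no change.

ngetitbuchchabu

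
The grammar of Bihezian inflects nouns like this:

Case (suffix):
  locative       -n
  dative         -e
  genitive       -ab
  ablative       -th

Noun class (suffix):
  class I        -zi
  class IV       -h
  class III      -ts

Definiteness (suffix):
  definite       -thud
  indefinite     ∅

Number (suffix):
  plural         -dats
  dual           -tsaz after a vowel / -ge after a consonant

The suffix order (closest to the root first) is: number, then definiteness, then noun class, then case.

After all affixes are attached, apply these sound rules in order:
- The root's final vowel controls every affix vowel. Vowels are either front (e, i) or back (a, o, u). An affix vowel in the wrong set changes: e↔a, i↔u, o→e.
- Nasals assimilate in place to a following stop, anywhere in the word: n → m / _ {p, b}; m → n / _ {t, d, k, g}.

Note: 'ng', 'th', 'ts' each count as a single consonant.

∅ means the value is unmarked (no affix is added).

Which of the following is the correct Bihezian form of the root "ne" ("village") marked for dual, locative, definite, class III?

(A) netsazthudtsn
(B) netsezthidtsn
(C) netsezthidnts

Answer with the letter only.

B

Attach number dual -tsaz (after vowel 'e') → netsaz.
Attach definiteness definite -thud → netsazthud.
Attach noun class class III -ts → netsazthudts.
Attach case locative -n → netsazthudtsn.
Apply vowel harmony: netsazthudtsn → netsezthidtsn.
Nasal assimilation: no change.
So the correct form is netsezthidtsn, option (B).
(C) netsezthidnts is wrong: it has the affixes in the wrong order.
(A) netsazthudtsn is wrong: it fails to apply the sound rule(s).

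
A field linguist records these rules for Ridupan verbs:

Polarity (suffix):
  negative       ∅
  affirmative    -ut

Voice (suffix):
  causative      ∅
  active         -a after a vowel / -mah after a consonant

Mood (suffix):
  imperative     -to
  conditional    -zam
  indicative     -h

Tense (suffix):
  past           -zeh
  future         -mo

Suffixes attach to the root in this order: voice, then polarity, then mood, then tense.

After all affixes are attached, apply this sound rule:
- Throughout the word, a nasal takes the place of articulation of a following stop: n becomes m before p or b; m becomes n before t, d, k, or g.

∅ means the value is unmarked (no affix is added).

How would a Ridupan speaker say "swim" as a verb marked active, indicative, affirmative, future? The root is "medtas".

Attach voice active -mah (after consonant 's') → medtasmah.
Attach polarity affirmative -ut → medtasmahut.
Attach mood indicative -h → medtasmahuth.
Attach tense future -mo → medtasmahuthmo.
Nasal assimilation: no change.

medtasmahuthmo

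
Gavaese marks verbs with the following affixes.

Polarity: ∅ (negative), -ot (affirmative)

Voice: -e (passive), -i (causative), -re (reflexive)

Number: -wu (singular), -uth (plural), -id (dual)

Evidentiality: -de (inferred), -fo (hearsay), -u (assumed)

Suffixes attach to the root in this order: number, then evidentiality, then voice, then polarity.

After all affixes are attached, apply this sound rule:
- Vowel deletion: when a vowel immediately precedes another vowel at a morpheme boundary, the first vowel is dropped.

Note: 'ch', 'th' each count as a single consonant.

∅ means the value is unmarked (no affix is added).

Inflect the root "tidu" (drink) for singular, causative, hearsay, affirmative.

Attach number singular -wu → tiduwu.
Attach evidentiality hearsay -fo → tiduwufo.
Attach voice causative -i → tiduwufoi.
Attach polarity affirmative -ot → tiduwufoiot.
Apply vowel deletion: tiduwufoiot → tiduwufot.

tiduwufot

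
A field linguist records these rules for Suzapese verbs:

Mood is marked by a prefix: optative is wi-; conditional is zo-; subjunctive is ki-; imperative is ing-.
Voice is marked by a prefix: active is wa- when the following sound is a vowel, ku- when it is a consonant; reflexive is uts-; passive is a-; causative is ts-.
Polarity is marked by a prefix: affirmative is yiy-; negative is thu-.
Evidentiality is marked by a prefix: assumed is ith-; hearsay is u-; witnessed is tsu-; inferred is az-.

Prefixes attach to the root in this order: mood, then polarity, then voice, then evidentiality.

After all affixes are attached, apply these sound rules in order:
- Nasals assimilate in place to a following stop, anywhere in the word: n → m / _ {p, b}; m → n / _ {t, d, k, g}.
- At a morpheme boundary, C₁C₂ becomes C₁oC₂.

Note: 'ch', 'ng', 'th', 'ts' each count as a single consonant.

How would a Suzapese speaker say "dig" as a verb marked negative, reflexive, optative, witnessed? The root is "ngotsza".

Attach mood optative wi- → wingotsza.
Attach polarity negative thu- → thuwingotsza.
Attach voice reflexive uts- → utsthuwingotsza.
Attach evidentiality witnessed tsu- → tsuutsthuwingotsza.
Nasal assimilation: no change.
Apply epenthesis: tsuutsthuwingotsza → tsuutsothuwingotsza.

tsuutsothuwingotsza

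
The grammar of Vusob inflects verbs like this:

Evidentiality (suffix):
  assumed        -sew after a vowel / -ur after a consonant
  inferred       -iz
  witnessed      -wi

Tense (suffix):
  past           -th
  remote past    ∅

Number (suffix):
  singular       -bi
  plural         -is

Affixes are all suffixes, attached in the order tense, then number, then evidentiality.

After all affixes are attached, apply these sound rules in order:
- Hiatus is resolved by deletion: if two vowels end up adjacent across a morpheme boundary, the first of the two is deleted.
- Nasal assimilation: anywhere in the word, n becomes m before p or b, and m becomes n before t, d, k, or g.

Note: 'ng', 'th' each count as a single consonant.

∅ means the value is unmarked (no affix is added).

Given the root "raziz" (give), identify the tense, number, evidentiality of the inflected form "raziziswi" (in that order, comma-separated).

remote past, plural, witnessed

Segment: raziz-is-wi.
tense: ∅ → remote past.
number: -is → plural.
evidentiality: -wi → witnessed.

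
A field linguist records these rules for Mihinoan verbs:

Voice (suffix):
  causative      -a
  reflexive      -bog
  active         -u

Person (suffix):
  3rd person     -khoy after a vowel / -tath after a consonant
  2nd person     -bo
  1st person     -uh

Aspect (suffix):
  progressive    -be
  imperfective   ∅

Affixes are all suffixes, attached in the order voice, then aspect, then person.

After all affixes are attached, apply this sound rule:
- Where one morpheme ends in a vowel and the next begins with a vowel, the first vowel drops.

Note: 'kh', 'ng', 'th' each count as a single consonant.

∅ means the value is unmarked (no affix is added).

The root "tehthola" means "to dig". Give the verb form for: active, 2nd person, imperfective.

tehtholubo

Attach voice active -u → tehtholau.
aspect = imperfective: zero marking, form stays tehtholau.
Attach person 2nd person -bo → tehtholaubo.
Apply vowel deletion: tehtholaubo → tehtholubo.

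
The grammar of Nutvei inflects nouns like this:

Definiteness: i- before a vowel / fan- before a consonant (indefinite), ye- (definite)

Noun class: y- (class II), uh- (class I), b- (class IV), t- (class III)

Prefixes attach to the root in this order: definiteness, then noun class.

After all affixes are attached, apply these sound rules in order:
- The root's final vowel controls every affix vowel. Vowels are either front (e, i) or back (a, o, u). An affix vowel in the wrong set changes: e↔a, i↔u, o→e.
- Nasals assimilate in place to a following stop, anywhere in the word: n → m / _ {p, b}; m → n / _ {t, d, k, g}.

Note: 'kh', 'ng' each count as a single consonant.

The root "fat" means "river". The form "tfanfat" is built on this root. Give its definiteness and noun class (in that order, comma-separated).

indefinite, class III

Segment: t-fan-fat.
definiteness: i/fan- → indefinite.
noun class: t- → class III.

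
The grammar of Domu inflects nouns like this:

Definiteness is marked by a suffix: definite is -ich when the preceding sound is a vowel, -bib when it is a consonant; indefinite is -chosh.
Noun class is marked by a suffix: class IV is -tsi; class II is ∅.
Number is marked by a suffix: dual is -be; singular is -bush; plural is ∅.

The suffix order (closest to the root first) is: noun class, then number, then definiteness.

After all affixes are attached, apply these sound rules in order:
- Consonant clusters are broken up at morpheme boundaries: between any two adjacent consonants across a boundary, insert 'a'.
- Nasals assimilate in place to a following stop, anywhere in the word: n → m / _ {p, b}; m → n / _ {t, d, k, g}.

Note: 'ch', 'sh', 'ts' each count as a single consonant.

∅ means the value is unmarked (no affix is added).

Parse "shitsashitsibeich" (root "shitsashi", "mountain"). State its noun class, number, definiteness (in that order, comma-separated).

class IV, dual, definite

Segment: shitsashi-tsi-be-ich.
noun class: -tsi → class IV.
number: -be → dual.
definiteness: -ich/bib → definite.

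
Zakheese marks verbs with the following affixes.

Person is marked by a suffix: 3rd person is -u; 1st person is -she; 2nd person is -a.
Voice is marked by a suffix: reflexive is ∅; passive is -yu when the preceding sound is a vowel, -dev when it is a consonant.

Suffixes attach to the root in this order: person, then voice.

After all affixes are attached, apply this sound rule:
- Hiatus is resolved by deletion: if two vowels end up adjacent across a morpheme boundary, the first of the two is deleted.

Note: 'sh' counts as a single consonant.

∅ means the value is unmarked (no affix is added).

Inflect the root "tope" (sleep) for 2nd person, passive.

topayu

Attach person 2nd person -a → topea.
Attach voice passive -yu (after vowel 'a') → topeayu.
Apply vowel deletion: topeayu → topayu.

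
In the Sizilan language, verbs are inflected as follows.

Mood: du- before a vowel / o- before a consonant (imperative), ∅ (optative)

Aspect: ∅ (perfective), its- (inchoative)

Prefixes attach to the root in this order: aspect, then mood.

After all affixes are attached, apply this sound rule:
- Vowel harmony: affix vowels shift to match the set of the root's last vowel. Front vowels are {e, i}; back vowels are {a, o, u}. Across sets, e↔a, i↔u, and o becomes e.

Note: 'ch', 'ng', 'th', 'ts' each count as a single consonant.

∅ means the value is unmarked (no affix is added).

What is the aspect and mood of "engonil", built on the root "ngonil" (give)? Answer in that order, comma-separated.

perfective, imperative

Segment: o-ngonil.
aspect: ∅ → perfective.
mood: du/o- → imperative.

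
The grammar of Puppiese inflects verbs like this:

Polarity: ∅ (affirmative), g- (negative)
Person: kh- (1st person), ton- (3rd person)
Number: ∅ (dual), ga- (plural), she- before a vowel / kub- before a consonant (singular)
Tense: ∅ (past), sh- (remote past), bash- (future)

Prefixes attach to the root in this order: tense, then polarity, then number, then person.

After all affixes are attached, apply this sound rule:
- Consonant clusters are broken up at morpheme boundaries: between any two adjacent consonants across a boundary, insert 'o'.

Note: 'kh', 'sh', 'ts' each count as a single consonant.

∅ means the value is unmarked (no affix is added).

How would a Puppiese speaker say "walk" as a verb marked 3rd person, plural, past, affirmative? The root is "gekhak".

tonogagekhak

tense = past: zero marking, form stays gekhak.
polarity = affirmative: zero marking, form stays gekhak.
Attach number plural ga- → gagekhak.
Attach person 3rd person ton- → tongagekhak.
Apply epenthesis: tongagekhak → tonogagekhak.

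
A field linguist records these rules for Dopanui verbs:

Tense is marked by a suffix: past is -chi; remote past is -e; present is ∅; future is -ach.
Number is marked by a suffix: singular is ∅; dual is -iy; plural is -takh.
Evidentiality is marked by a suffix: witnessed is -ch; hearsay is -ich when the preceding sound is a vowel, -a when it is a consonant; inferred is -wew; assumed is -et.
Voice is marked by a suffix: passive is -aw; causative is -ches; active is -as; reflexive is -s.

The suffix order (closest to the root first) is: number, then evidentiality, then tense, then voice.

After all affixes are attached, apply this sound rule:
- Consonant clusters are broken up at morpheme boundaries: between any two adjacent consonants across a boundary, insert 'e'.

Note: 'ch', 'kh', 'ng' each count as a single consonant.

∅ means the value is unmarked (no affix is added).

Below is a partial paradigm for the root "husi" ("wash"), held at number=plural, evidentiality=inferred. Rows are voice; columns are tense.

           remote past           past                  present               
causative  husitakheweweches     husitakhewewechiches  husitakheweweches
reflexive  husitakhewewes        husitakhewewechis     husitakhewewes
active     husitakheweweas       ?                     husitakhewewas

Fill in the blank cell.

husitakhewewechias

Attach number plural -takh → husitakh.
Attach evidentiality inferred -wew → husitakhwew.
Attach tense past -chi → husitakhwewchi.
Attach voice active -as → husitakhwewchias.
Apply epenthesis: husitakhwewchias → husitakhewewechias.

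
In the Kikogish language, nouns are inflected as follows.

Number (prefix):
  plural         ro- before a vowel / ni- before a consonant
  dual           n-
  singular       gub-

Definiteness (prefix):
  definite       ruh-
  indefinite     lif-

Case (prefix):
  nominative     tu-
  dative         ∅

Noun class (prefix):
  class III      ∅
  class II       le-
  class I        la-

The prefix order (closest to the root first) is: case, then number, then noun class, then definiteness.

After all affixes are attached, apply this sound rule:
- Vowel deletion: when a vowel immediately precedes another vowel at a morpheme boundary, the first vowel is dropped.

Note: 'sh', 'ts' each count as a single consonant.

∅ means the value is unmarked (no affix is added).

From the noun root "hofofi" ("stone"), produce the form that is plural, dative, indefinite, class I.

liflanihofofi

case = dative: zero marking, form stays hofofi.
Attach number plural ni- (before consonant 'h') → nihofofi.
Attach noun class class I la- → lanihofofi.
Attach definiteness indefinite lif- → liflanihofofi.
Vowel deletion: no change.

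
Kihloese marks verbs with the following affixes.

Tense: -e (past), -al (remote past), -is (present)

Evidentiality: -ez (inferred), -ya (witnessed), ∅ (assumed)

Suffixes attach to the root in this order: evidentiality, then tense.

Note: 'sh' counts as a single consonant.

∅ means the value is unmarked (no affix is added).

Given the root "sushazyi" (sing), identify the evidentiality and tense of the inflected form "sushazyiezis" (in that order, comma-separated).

inferred, present

Segment: sushazyi-ez-is.
evidentiality: -ez → inferred.
tense: -is → present.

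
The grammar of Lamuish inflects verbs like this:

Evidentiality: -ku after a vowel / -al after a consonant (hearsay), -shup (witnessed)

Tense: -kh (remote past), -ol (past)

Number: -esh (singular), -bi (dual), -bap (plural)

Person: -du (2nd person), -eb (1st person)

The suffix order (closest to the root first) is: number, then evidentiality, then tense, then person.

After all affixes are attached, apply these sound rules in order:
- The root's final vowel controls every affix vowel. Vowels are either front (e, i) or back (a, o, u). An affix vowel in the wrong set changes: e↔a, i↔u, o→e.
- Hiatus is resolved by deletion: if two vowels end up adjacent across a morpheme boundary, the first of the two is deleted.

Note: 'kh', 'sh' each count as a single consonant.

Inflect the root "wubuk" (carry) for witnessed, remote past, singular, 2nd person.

Attach number singular -esh → wubukesh.
Attach evidentiality witnessed -shup → wubukeshshup.
Attach tense remote past -kh → wubukeshshupkh.
Attach person 2nd person -du → wubukeshshupkhdu.
Apply vowel harmony: wubukeshshupkhdu → wubukashshupkhdu.
Vowel deletion: no change.

wubukashshupkhdu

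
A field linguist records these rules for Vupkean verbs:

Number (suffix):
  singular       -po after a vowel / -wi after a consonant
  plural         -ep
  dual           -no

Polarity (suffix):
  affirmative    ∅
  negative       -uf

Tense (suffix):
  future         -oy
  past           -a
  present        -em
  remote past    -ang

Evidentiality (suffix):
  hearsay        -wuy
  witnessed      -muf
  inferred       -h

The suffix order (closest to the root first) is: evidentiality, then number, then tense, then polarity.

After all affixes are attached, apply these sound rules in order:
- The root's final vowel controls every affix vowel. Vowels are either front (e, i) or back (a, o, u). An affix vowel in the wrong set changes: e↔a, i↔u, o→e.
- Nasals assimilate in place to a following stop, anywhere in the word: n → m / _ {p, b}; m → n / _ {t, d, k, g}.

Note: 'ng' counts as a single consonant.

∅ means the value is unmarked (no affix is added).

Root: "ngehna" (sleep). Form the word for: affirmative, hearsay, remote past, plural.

ngehnawuyapang

Attach evidentiality hearsay -wuy → ngehnawuy.
Attach number plural -ep → ngehnawuyep.
Attach tense remote past -ang → ngehnawuyepang.
polarity = affirmative: zero marking, form stays ngehnawuyepang.
Apply vowel harmony: ngehnawuyepang → ngehnawuyapang.
Nasal assimilation: no change.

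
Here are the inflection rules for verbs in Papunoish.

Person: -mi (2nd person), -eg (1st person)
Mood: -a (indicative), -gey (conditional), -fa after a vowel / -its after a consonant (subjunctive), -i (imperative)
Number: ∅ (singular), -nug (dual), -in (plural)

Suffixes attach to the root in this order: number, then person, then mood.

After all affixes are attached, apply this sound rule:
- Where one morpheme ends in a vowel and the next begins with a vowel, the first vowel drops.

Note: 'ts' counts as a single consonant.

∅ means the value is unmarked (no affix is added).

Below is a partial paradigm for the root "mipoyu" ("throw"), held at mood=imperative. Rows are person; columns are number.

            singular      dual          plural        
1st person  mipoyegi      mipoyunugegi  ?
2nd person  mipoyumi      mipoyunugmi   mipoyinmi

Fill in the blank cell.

Attach number plural -in → mipoyuin.
Attach person 1st person -eg → mipoyuineg.
Attach mood imperative -i → mipoyuinegi.
Apply vowel deletion: mipoyuinegi → mipoyinegi.

mipoyinegi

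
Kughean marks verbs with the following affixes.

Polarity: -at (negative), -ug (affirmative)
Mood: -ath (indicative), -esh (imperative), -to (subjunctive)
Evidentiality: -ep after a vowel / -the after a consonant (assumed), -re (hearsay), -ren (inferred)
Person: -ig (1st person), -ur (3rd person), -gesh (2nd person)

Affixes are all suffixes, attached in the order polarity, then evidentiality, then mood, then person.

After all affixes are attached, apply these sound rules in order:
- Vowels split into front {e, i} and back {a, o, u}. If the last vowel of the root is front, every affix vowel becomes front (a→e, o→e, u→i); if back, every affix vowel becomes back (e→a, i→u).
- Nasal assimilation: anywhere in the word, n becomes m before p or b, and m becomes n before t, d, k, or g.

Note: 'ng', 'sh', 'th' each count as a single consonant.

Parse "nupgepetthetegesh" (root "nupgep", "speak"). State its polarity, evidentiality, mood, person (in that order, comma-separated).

negative, assumed, subjunctive, 2nd person

Segment: nupgep-at-the-to-gesh.
polarity: -at → negative.
evidentiality: -ep/the → assumed.
mood: -to → subjunctive.
person: -gesh → 2nd person.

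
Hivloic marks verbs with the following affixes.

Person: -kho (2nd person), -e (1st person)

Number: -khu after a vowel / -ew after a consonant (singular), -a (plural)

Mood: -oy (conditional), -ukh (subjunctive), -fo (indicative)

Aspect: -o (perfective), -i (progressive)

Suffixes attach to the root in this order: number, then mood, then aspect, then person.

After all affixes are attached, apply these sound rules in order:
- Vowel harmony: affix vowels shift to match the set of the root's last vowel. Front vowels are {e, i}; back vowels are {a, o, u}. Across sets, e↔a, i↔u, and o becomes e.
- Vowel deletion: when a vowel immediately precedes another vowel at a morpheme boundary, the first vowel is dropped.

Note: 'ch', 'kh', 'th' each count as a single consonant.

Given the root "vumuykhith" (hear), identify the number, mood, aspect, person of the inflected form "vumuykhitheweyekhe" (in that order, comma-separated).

singular, conditional, perfective, 2nd person

Segment: vumuykhith-ew-oy-o-kho.
number: -khu/ew → singular.
mood: -oy → conditional.
aspect: -o → perfective.
person: -kho → 2nd person.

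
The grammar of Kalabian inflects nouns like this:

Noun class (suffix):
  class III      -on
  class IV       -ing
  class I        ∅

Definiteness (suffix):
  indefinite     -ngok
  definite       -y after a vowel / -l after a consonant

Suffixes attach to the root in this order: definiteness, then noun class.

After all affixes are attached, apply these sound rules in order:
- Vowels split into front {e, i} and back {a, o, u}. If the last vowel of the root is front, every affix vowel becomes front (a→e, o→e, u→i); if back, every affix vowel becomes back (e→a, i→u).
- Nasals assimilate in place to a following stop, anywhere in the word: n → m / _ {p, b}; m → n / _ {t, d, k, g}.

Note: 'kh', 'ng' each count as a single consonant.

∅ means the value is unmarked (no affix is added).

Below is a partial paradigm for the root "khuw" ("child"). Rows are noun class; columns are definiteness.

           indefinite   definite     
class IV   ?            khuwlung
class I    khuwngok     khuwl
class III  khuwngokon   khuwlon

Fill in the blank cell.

Attach definiteness indefinite -ngok → khuwngok.
Attach noun class class IV -ing → khuwngoking.
Apply vowel harmony: khuwngoking → khuwngokung.
Nasal assimilation: no change.

khuwngokung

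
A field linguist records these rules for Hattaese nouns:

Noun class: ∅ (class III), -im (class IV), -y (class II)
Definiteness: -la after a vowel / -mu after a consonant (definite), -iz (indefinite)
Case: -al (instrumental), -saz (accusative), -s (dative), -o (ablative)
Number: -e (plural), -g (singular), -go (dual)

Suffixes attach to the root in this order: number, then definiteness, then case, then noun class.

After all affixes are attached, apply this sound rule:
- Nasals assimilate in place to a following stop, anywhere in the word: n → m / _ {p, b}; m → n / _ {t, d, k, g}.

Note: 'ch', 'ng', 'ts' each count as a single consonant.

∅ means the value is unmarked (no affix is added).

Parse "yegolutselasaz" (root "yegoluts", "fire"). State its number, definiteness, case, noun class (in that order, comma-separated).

Segment: yegoluts-e-la-saz.
number: -e → plural.
definiteness: -la/mu → definite.
case: -saz → accusative.
noun class: ∅ → class III.

plural, definite, accusative, class III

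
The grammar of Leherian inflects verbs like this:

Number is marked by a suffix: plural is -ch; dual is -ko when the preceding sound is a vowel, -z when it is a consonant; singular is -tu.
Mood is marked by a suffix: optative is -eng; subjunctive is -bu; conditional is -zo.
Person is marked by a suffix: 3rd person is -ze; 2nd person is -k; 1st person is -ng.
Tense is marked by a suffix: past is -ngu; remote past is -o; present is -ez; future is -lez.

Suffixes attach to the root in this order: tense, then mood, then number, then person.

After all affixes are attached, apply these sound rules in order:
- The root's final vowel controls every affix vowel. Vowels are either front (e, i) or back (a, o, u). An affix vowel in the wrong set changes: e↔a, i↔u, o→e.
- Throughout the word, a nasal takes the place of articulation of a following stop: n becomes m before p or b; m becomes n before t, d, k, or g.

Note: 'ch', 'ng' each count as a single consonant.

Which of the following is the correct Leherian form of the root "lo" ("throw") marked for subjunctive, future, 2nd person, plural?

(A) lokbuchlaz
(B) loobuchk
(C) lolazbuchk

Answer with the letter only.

C

Attach tense future -lez → lolez.
Attach mood subjunctive -bu → lolezbu.
Attach number plural -ch → lolezbuch.
Attach person 2nd person -k → lolezbuchk.
Apply vowel harmony: lolezbuchk → lolazbuchk.
Nasal assimilation: no change.
So the correct form is lolazbuchk, option (C).
(B) loobuchk is wrong: it uses remote past instead of future for tense.
(A) lokbuchlaz is wrong: it has the affixes in the wrong order.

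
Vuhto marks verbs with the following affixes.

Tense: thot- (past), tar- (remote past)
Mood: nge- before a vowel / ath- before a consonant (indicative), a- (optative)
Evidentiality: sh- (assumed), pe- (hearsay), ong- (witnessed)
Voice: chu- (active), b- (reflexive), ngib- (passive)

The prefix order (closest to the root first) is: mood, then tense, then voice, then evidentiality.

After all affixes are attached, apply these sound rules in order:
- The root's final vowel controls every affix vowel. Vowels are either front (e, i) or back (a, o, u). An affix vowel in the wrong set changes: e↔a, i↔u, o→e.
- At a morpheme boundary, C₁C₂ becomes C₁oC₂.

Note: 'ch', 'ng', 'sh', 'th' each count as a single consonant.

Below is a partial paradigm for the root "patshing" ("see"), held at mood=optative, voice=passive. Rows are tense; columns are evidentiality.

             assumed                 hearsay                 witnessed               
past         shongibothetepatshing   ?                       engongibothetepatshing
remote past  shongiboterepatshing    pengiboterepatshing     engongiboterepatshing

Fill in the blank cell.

pengibothetepatshing

Attach mood optative a- → apatshing.
Attach tense past thot- → thotapatshing.
Attach voice passive ngib- → ngibthotapatshing.
Attach evidentiality hearsay pe- → pengibthotapatshing.
Apply vowel harmony: pengibthotapatshing → pengibthetepatshing.
Apply epenthesis: pengibthetepatshing → pengibothetepatshing.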